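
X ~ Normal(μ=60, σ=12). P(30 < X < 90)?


z₁=(30-60)/12=-2.5, z₂=(90-60)/12=2.5
P = Φ(2.5) - Φ(-2.5) = 0.993790 - 0.006210 = 0.987580 ≈ 0.9876

P(30 < X < 90) ≈ 0.9876


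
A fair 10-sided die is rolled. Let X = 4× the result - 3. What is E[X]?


E[die] = (1+10)/2 = 11/2
E[X] = 4×11/2 - 3 = 19

E[X] = 19


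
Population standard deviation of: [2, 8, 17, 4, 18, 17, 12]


Mean = 78/7
  (2-78/7)²=4096/49
  (8-78/7)²=484/49
  (17-78/7)²=1681/49
  (4-78/7)²=2500/49
  (18-78/7)²=2304/49
  (17-78/7)²=1681/49
  (12-78/7)²=36/49
Σ(x-μ)² = 1826/7
σ² = (1826/7)/7 = 1826/49

σ = √(1826/49) ≈ 6.1045


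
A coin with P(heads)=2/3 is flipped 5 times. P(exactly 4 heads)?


Binomial: P(X=4) = C(5,4)×p^4×(1-p)^1
= 5 × 16/81 × 1/3 = 80/243

P(X=4) = 80/243 ≈ 32.92%


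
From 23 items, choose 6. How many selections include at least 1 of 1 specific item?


Complement: C(23,6) - C(22,6) = 100947 - 74613 = 26334

26334


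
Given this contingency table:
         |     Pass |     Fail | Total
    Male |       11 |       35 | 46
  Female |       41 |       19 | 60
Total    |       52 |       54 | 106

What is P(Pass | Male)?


P(Pass | Male) = 11/(11+35) = 11/46

P(Pass|Male) = 11/46 ≈ 23.91%


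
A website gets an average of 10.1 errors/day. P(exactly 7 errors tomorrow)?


Poisson(λ=10.1): P(X=7) = e^(-λ)×λ^k/k!
= e^(-10.1) × 10.1^7 / 7!
≈ 4.107955523e-05 × 10721353.5211 / 5040 ≈ 0.087387

P(X=7) ≈ 0.087387 ≈ 8.74%


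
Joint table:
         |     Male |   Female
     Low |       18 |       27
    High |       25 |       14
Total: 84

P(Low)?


P(Low) = (18+27)/84 = 45/84 = 15/28

P(Low) = 15/28 ≈ 53.57%


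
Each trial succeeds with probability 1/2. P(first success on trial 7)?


Geometric: P(X=7) = (1-p)^(k-1)×p = (1/2)^6×1/2 = 1/128

P(X=7) = 1/128 ≈ 0.78%


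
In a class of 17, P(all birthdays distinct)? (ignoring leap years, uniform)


P(all different) = Π(365-i)/365 for i=0..16
= (365/365)×(364/365)×...×(349/365)
= 0.684992

P ≈ 0.6850 ≈ 68.50%


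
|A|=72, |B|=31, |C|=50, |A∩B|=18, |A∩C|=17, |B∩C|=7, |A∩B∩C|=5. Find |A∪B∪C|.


|A∪B∪C| = 72+31+50-18-17-7+5 = 116

|A∪B∪C| = 116


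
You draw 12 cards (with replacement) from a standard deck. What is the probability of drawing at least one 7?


P(not a 7) = 48/52 = 12/13
P(none in 12 draws) = (12/13)^12 = 8916100448256/23298085122481
P(≥1 7) = 1 - 8916100448256/23298085122481 = 14381984674225/23298085122481

P = 14381984674225/23298085122481 ≈ 61.73%


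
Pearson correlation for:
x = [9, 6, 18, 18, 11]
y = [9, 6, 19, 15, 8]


n=5, Σx=62, Σy=57, Σxy=817, Σx²=886, Σy²=767
r = (5×817 - 62×57)/√((5×886 - 62²)(5×767 - 57²))
= 551/√(586×586) = 551/√343396 ≈ 551/586.0000 ≈ 0.9403

r ≈ 0.9403


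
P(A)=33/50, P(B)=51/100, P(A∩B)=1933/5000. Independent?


P(A)×P(B) = 1683/5000
P(A∩B) = 1933/5000
Not equal → NOT independent

No, not independent


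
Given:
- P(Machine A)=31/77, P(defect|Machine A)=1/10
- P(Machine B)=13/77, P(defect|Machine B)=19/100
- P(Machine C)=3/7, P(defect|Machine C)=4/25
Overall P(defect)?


P(B) = Σ P(B|Aᵢ)×P(Aᵢ)
  1/10×31/77 = 31/770
  19/100×13/77 = 247/7700
  4/25×3/7 = 12/175
Sum = 31/220

P(defect) = 31/220 ≈ 14.09%


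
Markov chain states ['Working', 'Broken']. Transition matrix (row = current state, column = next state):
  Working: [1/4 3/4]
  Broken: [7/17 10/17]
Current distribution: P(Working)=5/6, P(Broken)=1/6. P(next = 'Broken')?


P(next=Broken) = Σᵢ P(now=i)×P(i→Broken)
= 5/6×3/4 + 1/6×10/17
= 5/8 + 5/51 = 295/408

P = 295/408 ≈ 0.7230


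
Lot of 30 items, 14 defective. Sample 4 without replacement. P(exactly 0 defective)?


Hypergeometric: C(14,0)×C(16,4)/C(30,4)
= 1×1820/27405 = 52/783

P(X=0) = 52/783 ≈ 6.64%


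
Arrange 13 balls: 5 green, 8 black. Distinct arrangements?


13!/(5!×8!) = 1287

1287


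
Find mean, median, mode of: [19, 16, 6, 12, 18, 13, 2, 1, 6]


Sorted: [1, 2, 6, 6, 12, 13, 16, 18, 19]
Mean = 93/9 = 31/3
Median = 12
Freq: {19: 1, 16: 1, 6: 2, 12: 1, 18: 1, 13: 1, 2: 1, 1: 1}
Mode: [6]

Mean=31/3, Median=12, Mode=6


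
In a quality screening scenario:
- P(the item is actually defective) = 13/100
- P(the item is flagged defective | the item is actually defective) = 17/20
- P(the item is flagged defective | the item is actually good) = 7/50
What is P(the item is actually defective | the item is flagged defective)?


Using Bayes' theorem:
P(A|B) = P(B|A)·P(A) / P(B)

P(the item is flagged defective) = 17/20 × 13/100 + 7/50 × 87/100
= 221/2000 + 609/5000 = 2323/10000

P(the item is actually defective|the item is flagged defective) = (221/2000) / (2323/10000) = 1105/2323

P(the item is actually defective|the item is flagged defective) = 1105/2323 ≈ 47.57%


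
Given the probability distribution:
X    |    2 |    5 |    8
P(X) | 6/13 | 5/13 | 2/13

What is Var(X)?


E[X] = 53/13
E[X²] = 277/13
Var(X) = E[X²] - (E[X])² = 277/13 - 2809/169 = 792/169

Var(X) = 792/169 ≈ 4.6864


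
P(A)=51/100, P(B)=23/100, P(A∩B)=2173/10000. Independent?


P(A)×P(B) = 1173/10000
P(A∩B) = 2173/10000
Not equal → NOT independent

No, not independent


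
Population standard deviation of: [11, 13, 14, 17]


Mean = 55/4
  (11-55/4)²=121/16
  (13-55/4)²=9/16
  (14-55/4)²=1/16
  (17-55/4)²=169/16
Σ(x-μ)² = 75/4
σ² = (75/4)/4 = 75/16

σ = √(75/16) ≈ 2.1651


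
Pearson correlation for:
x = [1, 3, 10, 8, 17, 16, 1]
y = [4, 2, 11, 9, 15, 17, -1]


n=7, Σx=56, Σy=57, Σxy=718, Σx²=720, Σy²=737
r = (7×718 - 56×57)/√((7×720 - 56²)(7×737 - 57²))
= 1834/√(1904×1910) = 1834/√3636640 ≈ 1834/1906.9976 ≈ 0.9617

r ≈ 0.9617


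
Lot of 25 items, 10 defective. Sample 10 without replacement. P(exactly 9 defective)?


Hypergeometric: C(10,9)×C(15,1)/C(25,10)
= 10×15/3268760 = 15/326876

P(X=9) = 15/326876 ≈ 0.00%


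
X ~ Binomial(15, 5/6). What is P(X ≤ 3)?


P(X ≤ 3) = Σ P(X=i) for i=0..3
P(X=0) = 1/470184984576
P(X=1) = 25/156728328192
P(X=2) = 875/156728328192
P(X=3) = 56875/470184984576
Sum = 7447/58773123072

P(X ≤ 3) = 7447/58773123072 ≈ 0.00%


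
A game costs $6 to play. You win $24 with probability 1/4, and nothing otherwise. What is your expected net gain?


E[gain] = (24-6)×1/4 + (-6)×3/4
= 9/2 - 9/2 = 0

Expected net gain = $0 ≈ $0.00


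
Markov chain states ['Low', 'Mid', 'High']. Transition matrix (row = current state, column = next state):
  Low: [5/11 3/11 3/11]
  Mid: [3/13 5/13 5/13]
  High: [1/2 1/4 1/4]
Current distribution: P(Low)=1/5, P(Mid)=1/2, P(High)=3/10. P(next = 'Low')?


P(next=Low) = Σᵢ P(now=i)×P(i→Low)
= 1/5×5/11 + 1/2×3/13 + 3/10×1/2
= 1/11 + 3/26 + 3/20 = 1019/2860

P = 1019/2860 ≈ 0.3563


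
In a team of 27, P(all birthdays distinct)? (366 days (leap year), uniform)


P(all different) = Π(366-i)/366 for i=0..26
= (366/366)×(365/366)×...×(340/366)
= 0.374173

P ≈ 0.3742 ≈ 37.42%


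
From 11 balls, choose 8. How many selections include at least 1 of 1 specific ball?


Complement: C(11,8) - C(10,8) = 165 - 45 = 120

120


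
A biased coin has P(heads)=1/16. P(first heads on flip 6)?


Geometric: P(X=6) = (1-p)^(k-1)×p = (15/16)^5×1/16 = 759375/16777216

P(X=6) = 759375/16777216 ≈ 4.53%


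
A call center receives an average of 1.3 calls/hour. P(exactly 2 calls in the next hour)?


Poisson(λ=1.3): P(X=2) = e^(-λ)×λ^k/k!
= e^(-1.3) × 1.3^2 / 2!
≈ 0.272531793 × 1.69 / 2 ≈ 0.230289

P(X=2) ≈ 0.230289 ≈ 23.03%


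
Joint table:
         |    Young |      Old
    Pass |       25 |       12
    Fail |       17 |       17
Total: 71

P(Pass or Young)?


P(Pass∨Young) = P(Pass) + P(Young) - P(Pass∧Young)
= (37 + 42 - 25)/71 = 54/71

P = 54/71 ≈ 76.06%


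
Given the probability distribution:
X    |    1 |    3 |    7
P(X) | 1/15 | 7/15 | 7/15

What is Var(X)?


E[X] = 71/15
E[X²] = 407/15
Var(X) = E[X²] - (E[X])² = 407/15 - 5041/225 = 1064/225

Var(X) = 1064/225 ≈ 4.7289


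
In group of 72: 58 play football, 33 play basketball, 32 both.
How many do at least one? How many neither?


|A∪B| = 58+33-32 = 59
Neither = 72-59 = 13

At least one: 59; Neither: 13


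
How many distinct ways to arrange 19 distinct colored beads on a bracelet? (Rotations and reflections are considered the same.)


Free circular arrangements: rotations and reflections both identified.
(n-1)!/2 = 18!/2 = 6402373705728000/2 = 3201186852864000

3201186852864000


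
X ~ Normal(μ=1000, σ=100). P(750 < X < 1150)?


z₁=(750-1000)/100=-2.5, z₂=(1150-1000)/100=1.5
P = Φ(1.5) - Φ(-2.5) = 0.933193 - 0.006210 = 0.926983 ≈ 0.9270

P(750 < X < 1150) ≈ 0.9270


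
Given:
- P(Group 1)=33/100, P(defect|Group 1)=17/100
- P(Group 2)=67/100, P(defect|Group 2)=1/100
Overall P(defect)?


P(B) = Σ P(B|Aᵢ)×P(Aᵢ)
  17/100×33/100 = 561/10000
  1/100×67/100 = 67/10000
Sum = 157/2500

P(defect) = 157/2500 ≈ 6.28%


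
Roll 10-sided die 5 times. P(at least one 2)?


P(no 2)^5 = (9/10)^5 = 59049/100000
P(≥1) = 1 - 59049/100000 = 40951/100000

P = 40951/100000 ≈ 40.95%


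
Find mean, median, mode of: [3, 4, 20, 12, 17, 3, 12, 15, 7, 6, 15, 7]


Sorted: [3, 3, 4, 6, 7, 7, 12, 12, 15, 15, 17, 20]
Mean = 121/12
Median = 19/2
Freq: {3: 2, 4: 1, 20: 1, 12: 2, 17: 1, 15: 2, 7: 2, 6: 1}
Mode: [3, 7, 12, 15]

Mean=121/12, Median=19/2, Mode=[3, 7, 12, 15]


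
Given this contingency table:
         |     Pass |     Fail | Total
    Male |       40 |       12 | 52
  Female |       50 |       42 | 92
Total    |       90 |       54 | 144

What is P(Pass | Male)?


P(Pass | Male) = 40/(40+12) = 40/52 = 10/13

P(Pass|Male) = 10/13 ≈ 76.92%


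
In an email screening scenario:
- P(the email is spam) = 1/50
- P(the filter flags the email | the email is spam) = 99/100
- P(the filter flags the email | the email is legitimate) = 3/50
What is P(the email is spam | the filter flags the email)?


Using Bayes' theorem:
P(A|B) = P(B|A)·P(A) / P(B)

P(the filter flags the email) = 99/100 × 1/50 + 3/50 × 49/50
= 99/5000 + 147/2500 = 393/5000

P(the email is spam|the filter flags the email) = (99/5000) / (393/5000) = 33/131

P(the email is spam|the filter flags the email) = 33/131 ≈ 25.19%


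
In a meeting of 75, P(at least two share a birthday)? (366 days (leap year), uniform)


P(all different) = Π(366-i)/366 for i=0..74
= 0.000287
P(match) = 1 - 0.000287 = 0.999713

P ≈ 0.9997 ≈ 99.97%


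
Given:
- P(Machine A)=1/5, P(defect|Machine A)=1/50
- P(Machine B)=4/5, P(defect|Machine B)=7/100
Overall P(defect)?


P(B) = Σ P(B|Aᵢ)×P(Aᵢ)
  1/50×1/5 = 1/250
  7/100×4/5 = 7/125
Sum = 3/50

P(defect) = 3/50 ≈ 6.00%


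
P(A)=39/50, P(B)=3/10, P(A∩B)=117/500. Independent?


P(A)×P(B) = 117/500
P(A∩B) = 117/500
Equal ✓ → Independent

Yes, independent


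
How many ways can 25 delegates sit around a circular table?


Circular arrangements of 25 distinct objects: fix one position to break rotational symmetry.
(n-1)! = 24! = 620448401733239439360000

620448401733239439360000


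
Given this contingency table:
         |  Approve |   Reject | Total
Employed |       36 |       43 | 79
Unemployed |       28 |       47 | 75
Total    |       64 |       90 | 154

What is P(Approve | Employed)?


P(Approve | Employed) = 36/(36+43) = 36/79

P(Approve|Employed) = 36/79 ≈ 45.57%


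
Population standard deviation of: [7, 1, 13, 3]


Mean = 24/4 = 6
  (7-6)²=1
  (1-6)²=25
  (13-6)²=49
  (3-6)²=9
Σ(x-μ)² = 84
σ² = 84/4 = 21

σ = √(21) ≈ 4.5826


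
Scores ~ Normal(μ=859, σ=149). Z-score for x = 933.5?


z = (x - μ)/σ = (933.5 - 859)/149 = 0.5

z = 0.5


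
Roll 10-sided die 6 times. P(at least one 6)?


P(no 6)^6 = (9/10)^6 = 531441/1000000
P(≥1) = 1 - 531441/1000000 = 468559/1000000

P = 468559/1000000 ≈ 46.86%


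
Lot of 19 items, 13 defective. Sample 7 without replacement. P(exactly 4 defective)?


Hypergeometric: C(13,4)×C(6,3)/C(19,7)
= 715×20/50388 = 275/969

P(X=4) = 275/969 ≈ 28.38%


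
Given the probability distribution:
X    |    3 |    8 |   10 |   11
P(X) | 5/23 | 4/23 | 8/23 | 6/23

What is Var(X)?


E[X] = 193/23
E[X²] = 1827/23
Var(X) = E[X²] - (E[X])² = 1827/23 - 37249/529 = 4772/529

Var(X) = 4772/529 ≈ 9.0208


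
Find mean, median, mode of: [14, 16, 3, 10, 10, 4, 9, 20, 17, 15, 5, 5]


Sorted: [3, 4, 5, 5, 9, 10, 10, 14, 15, 16, 17, 20]
Mean = 128/12 = 32/3
Median = 10
Freq: {14: 1, 16: 1, 3: 1, 10: 2, 4: 1, 9: 1, 20: 1, 17: 1, 15: 1, 5: 2}
Mode: [5, 10]

Mean=32/3, Median=10, Mode=[5, 10]


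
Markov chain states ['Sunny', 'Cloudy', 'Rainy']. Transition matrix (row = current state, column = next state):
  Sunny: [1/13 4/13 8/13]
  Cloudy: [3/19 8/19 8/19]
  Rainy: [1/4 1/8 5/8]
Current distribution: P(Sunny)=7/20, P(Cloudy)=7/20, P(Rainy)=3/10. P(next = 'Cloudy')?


P(next=Cloudy) = Σᵢ P(now=i)×P(i→Cloudy)
= 7/20×4/13 + 7/20×8/19 + 3/10×1/8
= 7/65 + 14/95 + 3/80 = 5781/19760

P = 5781/19760 ≈ 0.2926


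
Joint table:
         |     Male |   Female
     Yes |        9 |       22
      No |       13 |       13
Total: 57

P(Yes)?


P(Yes) = (9+22)/57 = 31/57

P(Yes) = 31/57 ≈ 54.39%


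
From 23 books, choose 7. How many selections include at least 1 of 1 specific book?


Complement: C(23,7) - C(22,7) = 245157 - 170544 = 74613

74613


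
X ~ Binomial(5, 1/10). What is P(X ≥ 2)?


P(X ≥ 2) = Σ P(X=i) for i=2..5
P(X=2) = 729/10000
P(X=3) = 81/10000
P(X=4) = 9/20000
P(X=5) = 1/100000
Sum = 4073/50000

P(X ≥ 2) = 4073/50000 ≈ 8.15%


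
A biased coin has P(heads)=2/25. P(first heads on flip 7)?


Geometric: P(X=7) = (1-p)^(k-1)×p = (23/25)^6×2/25 = 296071778/6103515625

P(X=7) = 296071778/6103515625 ≈ 4.85%


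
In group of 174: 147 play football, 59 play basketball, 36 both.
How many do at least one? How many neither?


|A∪B| = 147+59-36 = 170
Neither = 174-170 = 4

At least one: 170; Neither: 4


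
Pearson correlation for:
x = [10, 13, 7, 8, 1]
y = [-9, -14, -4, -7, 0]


n=5, Σx=39, Σy=-34, Σxy=-356, Σx²=383, Σy²=342
r = (5×(-356) - 39×(-34))/√((5×383 - 39²)(5×342 - (-34)²))
= -454/√(394×554) = -454/√218276 ≈ -454/467.2002 ≈ -0.9717

r ≈ -0.9717


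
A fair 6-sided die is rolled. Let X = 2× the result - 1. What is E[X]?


E[die] = (1+6)/2 = 7/2
E[X] = 2×7/2 - 1 = 6

E[X] = 6


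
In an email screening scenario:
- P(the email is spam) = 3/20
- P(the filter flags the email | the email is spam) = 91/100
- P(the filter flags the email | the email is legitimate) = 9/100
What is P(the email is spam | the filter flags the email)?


Using Bayes' theorem:
P(A|B) = P(B|A)·P(A) / P(B)

P(the filter flags the email) = 91/100 × 3/20 + 9/100 × 17/20
= 273/2000 + 153/2000 = 213/1000

P(the email is spam|the filter flags the email) = (273/2000) / (213/1000) = 91/142

P(the email is spam|the filter flags the email) = 91/142 ≈ 64.08%


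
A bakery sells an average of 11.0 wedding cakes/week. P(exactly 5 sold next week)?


Poisson(λ=11.0): P(X=5) = e^(-λ)×λ^k/k!
= e^(-11.0) × 11.0^5 / 5!
≈ 1.670170079e-05 × 161051 / 120 ≈ 0.022415

P(X=5) ≈ 0.022415 ≈ 2.24%


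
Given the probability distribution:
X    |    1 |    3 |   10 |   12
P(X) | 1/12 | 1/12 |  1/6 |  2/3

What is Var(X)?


E[X] = 10
E[X²] = 227/2
Var(X) = E[X²] - (E[X])² = 227/2 - 100 = 27/2

Var(X) = 27/2 ≈ 13.5000


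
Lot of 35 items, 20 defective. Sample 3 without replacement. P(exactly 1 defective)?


Hypergeometric: C(20,1)×C(15,2)/C(35,3)
= 20×105/6545 = 60/187

P(X=1) = 60/187 ≈ 32.09%


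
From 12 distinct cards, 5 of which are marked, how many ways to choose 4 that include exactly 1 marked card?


Choose 1 of the 5 marked cards and 3 of the other 7 cards:
C(5,1)×C(7,3) = 5×35 = 175

175


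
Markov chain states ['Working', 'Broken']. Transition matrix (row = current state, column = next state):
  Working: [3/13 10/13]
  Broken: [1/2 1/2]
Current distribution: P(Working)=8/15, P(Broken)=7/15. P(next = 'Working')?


P(next=Working) = Σᵢ P(now=i)×P(i→Working)
= 8/15×3/13 + 7/15×1/2
= 8/65 + 7/30 = 139/390

P = 139/390 ≈ 0.3564


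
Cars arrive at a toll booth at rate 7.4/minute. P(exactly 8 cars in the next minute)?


Poisson(λ=7.4): P(X=8) = e^(-λ)×λ^k/k!
= e^(-7.4) × 7.4^8 / 8!
≈ 0.0006112527611 × 8991947.40204 / 40320 ≈ 0.136318

P(X=8) ≈ 0.136318 ≈ 13.63%


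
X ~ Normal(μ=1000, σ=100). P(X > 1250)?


z = (1250-1000)/100 = 2.5
P(X > 1250) = 1 - P(Z ≤ 2.5) = 1 - 0.9938 = 0.0062

P(X > 1250) ≈ 0.0062


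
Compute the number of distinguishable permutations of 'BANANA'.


Letters: 6, freq: {'B': 1, 'A': 3, 'N': 2}
6!/(1!×3!×2!) = 720/12 = 60

60


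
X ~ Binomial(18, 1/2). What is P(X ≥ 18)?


P(X ≥ 18) = Σ P(X=i) for i=18..18
P(X=18) = 1/262144
Sum = 1/262144

P(X ≥ 18) = 1/262144 ≈ 0.00%


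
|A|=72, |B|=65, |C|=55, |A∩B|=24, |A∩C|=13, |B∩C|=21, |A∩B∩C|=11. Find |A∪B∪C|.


|A∪B∪C| = 72+65+55-24-13-21+11 = 145

|A∪B∪C| = 145


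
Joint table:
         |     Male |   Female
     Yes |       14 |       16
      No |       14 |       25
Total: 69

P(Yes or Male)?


P(Yes∨Male) = P(Yes) + P(Male) - P(Yes∧Male)
= (30 + 28 - 14)/69 = 44/69

P = 44/69 ≈ 63.77%


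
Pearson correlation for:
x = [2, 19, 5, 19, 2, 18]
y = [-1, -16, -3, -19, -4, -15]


n=6, Σx=65, Σy=-58, Σxy=-960, Σx²=1079, Σy²=868
r = (6×(-960) - 65×(-58))/√((6×1079 - 65²)(6×868 - (-58)²))
= -1990/√(2249×1844) = -1990/√4147156 ≈ -1990/2036.4567 ≈ -0.9772

r ≈ -0.9772


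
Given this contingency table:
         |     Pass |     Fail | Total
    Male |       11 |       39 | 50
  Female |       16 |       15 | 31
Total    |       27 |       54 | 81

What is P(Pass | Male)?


P(Pass | Male) = 11/(11+39) = 11/50

P(Pass|Male) = 11/50 ≈ 22.00%


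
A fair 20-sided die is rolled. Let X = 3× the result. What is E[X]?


E[die] = (1+20)/2 = 21/2
E[X] = 3 × 21/2 = 63/2

E[X] = 63/2


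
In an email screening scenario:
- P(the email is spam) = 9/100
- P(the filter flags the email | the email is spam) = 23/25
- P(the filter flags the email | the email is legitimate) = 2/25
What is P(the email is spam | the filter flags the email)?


Using Bayes' theorem:
P(A|B) = P(B|A)·P(A) / P(B)

P(the filter flags the email) = 23/25 × 9/100 + 2/25 × 91/100
= 207/2500 + 91/1250 = 389/2500

P(the email is spam|the filter flags the email) = (207/2500) / (389/2500) = 207/389

P(the email is spam|the filter flags the email) = 207/389 ≈ 53.21%


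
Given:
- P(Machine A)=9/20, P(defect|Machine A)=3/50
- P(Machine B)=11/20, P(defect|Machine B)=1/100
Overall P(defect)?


P(B) = Σ P(B|Aᵢ)×P(Aᵢ)
  3/50×9/20 = 27/1000
  1/100×11/20 = 11/2000
Sum = 13/400

P(defect) = 13/400 ≈ 3.25%


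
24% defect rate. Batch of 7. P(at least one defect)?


P(all good) = (19/25)^7 = 893871739/6103515625
P(≥1 defect) = 5209643886/6103515625

P = 5209643886/6103515625 ≈ 85.35%


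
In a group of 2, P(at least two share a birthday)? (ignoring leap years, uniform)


P(all different) = Π(365-i)/365 for i=0..1
= 0.997260
P(match) = 1 - 0.997260 = 0.002740

P ≈ 0.0027 ≈ 0.27%


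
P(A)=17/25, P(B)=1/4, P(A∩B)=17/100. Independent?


P(A)×P(B) = 17/100
P(A∩B) = 17/100
Equal ✓ → Independent

Yes, independent


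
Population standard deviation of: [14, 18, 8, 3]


Mean = 43/4
  (14-43/4)²=169/16
  (18-43/4)²=841/16
  (8-43/4)²=121/16
  (3-43/4)²=961/16
Σ(x-μ)² = 523/4
σ² = (523/4)/4 = 523/16

σ = √(523/16) ≈ 5.7173


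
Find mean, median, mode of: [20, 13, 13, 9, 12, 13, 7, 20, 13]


Sorted: [7, 9, 12, 13, 13, 13, 13, 20, 20]
Mean = 120/9 = 40/3
Median = 13
Freq: {20: 2, 13: 4, 9: 1, 12: 1, 7: 1}
Mode: [13]

Mean=40/3, Median=13, Mode=13


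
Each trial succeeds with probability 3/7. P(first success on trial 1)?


Geometric: P(X=1) = (1-p)^(k-1)×p = (4/7)^0×3/7 = 3/7

P(X=1) = 3/7 ≈ 42.86%


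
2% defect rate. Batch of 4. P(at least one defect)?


P(all good) = (49/50)^4 = 5764801/6250000
P(≥1 defect) = 485199/6250000

P = 485199/6250000 ≈ 7.76%


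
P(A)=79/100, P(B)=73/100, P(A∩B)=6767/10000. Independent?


P(A)×P(B) = 5767/10000
P(A∩B) = 6767/10000
Not equal → NOT independent

No, not independent


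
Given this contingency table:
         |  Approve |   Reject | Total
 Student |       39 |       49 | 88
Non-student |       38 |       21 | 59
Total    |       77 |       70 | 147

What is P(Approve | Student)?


P(Approve | Student) = 39/(39+49) = 39/88

P(Approve|Student) = 39/88 ≈ 44.32%


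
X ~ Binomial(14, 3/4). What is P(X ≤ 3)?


P(X ≤ 3) = Σ P(X=i) for i=0..3
P(X=0) = 1/268435456
P(X=1) = 21/134217728
P(X=2) = 819/268435456
P(X=3) = 2457/67108864
Sum = 5345/134217728

P(X ≤ 3) = 5345/134217728 ≈ 0.00%


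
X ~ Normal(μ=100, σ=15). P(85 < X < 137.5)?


z₁=(85-100)/15=-1.0, z₂=(137.5-100)/15=2.5
P = Φ(2.5) - Φ(-1.0) = 0.993790 - 0.158655 = 0.835135 ≈ 0.8351

P(85 < X < 137.5) ≈ 0.8351


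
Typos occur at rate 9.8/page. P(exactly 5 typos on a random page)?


Poisson(λ=9.8): P(X=5) = e^(-λ)×λ^k/k!
= e^(-9.8) × 9.8^5 / 5!
≈ 5.545159943e-05 × 90392.07968 / 120 ≈ 0.041770

P(X=5) ≈ 0.041770 ≈ 4.18%


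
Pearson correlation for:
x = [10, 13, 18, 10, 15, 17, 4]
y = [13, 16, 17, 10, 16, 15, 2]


n=7, Σx=87, Σy=89, Σxy=1247, Σx²=1223, Σy²=1299
r = (7×1247 - 87×89)/√((7×1223 - 87²)(7×1299 - 89²))
= 986/√(992×1172) = 986/√1162624 ≈ 986/1078.2504 ≈ 0.9144

r ≈ 0.9144


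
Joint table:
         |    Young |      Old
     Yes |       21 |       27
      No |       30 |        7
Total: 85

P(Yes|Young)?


P(Yes|Young) = 21/(21+30) = 21/51 = 7/17

P = 7/17 ≈ 41.18%


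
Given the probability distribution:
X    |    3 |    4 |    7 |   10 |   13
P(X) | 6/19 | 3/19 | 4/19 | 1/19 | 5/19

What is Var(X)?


E[X] = 7
E[X²] = 1243/19
Var(X) = E[X²] - (E[X])² = 1243/19 - 49 = 312/19

Var(X) = 312/19 ≈ 16.4211


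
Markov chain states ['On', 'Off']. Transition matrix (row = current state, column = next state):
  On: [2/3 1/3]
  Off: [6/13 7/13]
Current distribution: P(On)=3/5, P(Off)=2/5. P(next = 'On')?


P(next=On) = Σᵢ P(now=i)×P(i→On)
= 3/5×2/3 + 2/5×6/13
= 2/5 + 12/65 = 38/65

P = 38/65 ≈ 0.5846


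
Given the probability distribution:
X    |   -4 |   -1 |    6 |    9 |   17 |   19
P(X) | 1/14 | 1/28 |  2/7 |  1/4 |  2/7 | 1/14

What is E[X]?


E[X] = Σ x·P(X=x)
= (-4)×(1/14) + (-1)×(1/28) + (6)×(2/7) + (9)×(1/4) + (17)×(2/7) + (19)×(1/14)
= 69/7

E[X] = 69/7


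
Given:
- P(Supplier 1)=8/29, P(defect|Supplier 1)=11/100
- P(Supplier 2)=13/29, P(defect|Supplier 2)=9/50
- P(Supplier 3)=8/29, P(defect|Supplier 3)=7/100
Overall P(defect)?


P(B) = Σ P(B|Aᵢ)×P(Aᵢ)
  11/100×8/29 = 22/725
  9/50×13/29 = 117/1450
  7/100×8/29 = 14/725
Sum = 189/1450

P(defect) = 189/1450 ≈ 13.03%


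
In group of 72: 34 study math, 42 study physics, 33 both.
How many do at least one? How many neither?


|A∪B| = 34+42-33 = 43
Neither = 72-43 = 29

At least one: 43; Neither: 29


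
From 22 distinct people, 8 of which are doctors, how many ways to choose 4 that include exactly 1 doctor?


Choose 1 of the 8 doctors and 3 of the other 14 people:
C(8,1)×C(14,3) = 8×364 = 2912

2912


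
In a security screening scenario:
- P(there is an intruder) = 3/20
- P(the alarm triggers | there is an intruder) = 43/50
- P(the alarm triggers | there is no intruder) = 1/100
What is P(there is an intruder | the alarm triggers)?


Using Bayes' theorem:
P(A|B) = P(B|A)·P(A) / P(B)

P(the alarm triggers) = 43/50 × 3/20 + 1/100 × 17/20
= 129/1000 + 17/2000 = 11/80

P(there is an intruder|the alarm triggers) = (129/1000) / (11/80) = 258/275

P(there is an intruder|the alarm triggers) = 258/275 ≈ 93.82%


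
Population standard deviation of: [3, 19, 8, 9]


Mean = 39/4
  (3-39/4)²=729/16
  (19-39/4)²=1369/16
  (8-39/4)²=49/16
  (9-39/4)²=9/16
Σ(x-μ)² = 539/4
σ² = (539/4)/4 = 539/16

σ = √(539/16) ≈ 5.8041


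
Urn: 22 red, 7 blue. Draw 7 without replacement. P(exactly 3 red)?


Hypergeometric: C(22,3)×C(7,4)/C(29,7)
= 1540×35/1560780 = 2695/78039

P(X=3) = 2695/78039 ≈ 3.45%


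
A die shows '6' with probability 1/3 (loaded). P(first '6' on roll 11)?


Geometric: P(X=11) = (1-p)^(k-1)×p = (2/3)^10×1/3 = 1024/177147

P(X=11) = 1024/177147 ≈ 0.58%


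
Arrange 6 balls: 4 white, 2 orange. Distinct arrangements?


6!/(4!×2!) = 15

15


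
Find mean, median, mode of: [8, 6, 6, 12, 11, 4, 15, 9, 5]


Sorted: [4, 5, 6, 6, 8, 9, 11, 12, 15]
Mean = 76/9
Median = 8
Freq: {8: 1, 6: 2, 12: 1, 11: 1, 4: 1, 15: 1, 9: 1, 5: 1}
Mode: [6]

Mean=76/9, Median=8, Mode=6


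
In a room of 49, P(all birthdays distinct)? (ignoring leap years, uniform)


P(all different) = Π(365-i)/365 for i=0..48
= (365/365)×(364/365)×...×(317/365)
= 0.034220

P ≈ 0.0342 ≈ 3.42%


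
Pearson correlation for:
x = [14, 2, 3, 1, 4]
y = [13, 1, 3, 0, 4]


n=5, Σx=24, Σy=21, Σxy=209, Σx²=226, Σy²=195
r = (5×209 - 24×21)/√((5×226 - 24²)(5×195 - 21²))
= 541/√(554×534) = 541/√295836 ≈ 541/543.9081 ≈ 0.9947

r ≈ 0.9947


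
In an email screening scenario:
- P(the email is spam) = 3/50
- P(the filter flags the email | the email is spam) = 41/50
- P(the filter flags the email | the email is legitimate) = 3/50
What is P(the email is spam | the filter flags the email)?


Using Bayes' theorem:
P(A|B) = P(B|A)·P(A) / P(B)

P(the filter flags the email) = 41/50 × 3/50 + 3/50 × 47/50
= 123/2500 + 141/2500 = 66/625

P(the email is spam|the filter flags the email) = (123/2500) / (66/625) = 41/88

P(the email is spam|the filter flags the email) = 41/88 ≈ 46.59%


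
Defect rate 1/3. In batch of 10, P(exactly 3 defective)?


Binomial: P(X=3) = C(10,3)×p^3×(1-p)^7
= 120 × 1/27 × 128/2187 = 5120/19683

P(X=3) = 5120/19683 ≈ 26.01%


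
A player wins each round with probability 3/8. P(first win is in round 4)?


Geometric: P(X=4) = (1-p)^(k-1)×p = (5/8)^3×3/8 = 375/4096

P(X=4) = 375/4096 ≈ 9.16%


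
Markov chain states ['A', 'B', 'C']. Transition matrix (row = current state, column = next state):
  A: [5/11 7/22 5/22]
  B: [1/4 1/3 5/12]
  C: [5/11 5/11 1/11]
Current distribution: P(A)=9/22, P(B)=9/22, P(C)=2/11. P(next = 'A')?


P(next=A) = Σᵢ P(now=i)×P(i→A)
= 9/22×5/11 + 9/22×1/4 + 2/11×5/11
= 45/242 + 9/88 + 10/121 = 359/968

P = 359/968 ≈ 0.3709


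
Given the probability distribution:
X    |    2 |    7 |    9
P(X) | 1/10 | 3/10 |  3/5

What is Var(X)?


E[X] = 77/10
E[X²] = 637/10
Var(X) = E[X²] - (E[X])² = 637/10 - 5929/100 = 441/100

Var(X) = 441/100 ≈ 4.4100


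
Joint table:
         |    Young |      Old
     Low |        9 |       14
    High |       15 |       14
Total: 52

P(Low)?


P(Low) = (9+14)/52 = 23/52

P(Low) = 23/52 ≈ 44.23%


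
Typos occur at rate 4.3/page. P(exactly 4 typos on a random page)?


Poisson(λ=4.3): P(X=4) = e^(-λ)×λ^k/k!
= e^(-4.3) × 4.3^4 / 4!
≈ 0.01356855901 × 341.8801 / 24 ≈ 0.193284

P(X=4) ≈ 0.193284 ≈ 19.33%


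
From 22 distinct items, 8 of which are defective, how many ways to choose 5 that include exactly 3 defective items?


Choose 3 of the 8 defective items and 2 of the other 14 items:
C(8,3)×C(14,2) = 56×91 = 5096

5096


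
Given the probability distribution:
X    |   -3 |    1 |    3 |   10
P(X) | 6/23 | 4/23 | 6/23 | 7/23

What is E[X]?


E[X] = Σ x·P(X=x)
= (-3)×(6/23) + (1)×(4/23) + (3)×(6/23) + (10)×(7/23)
= 74/23

E[X] = 74/23


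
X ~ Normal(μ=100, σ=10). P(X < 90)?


z = (90-100)/10 = -1.0
P(Z < -1.0) = 0.1587

P(X < 90) ≈ 0.1587


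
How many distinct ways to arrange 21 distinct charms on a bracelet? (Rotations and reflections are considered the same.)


Free circular arrangements: rotations and reflections both identified.
(n-1)!/2 = 20!/2 = 2432902008176640000/2 = 1216451004088320000

1216451004088320000


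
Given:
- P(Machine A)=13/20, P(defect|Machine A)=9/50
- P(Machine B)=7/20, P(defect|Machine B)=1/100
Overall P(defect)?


P(B) = Σ P(B|Aᵢ)×P(Aᵢ)
  9/50×13/20 = 117/1000
  1/100×7/20 = 7/2000
Sum = 241/2000

P(defect) = 241/2000 ≈ 12.05%


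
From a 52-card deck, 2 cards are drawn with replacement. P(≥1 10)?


P(not a 10) = 48/52 = 12/13
P(none in 2 draws) = (12/13)^2 = 144/169
P(≥1 10) = 1 - 144/169 = 25/169

P = 25/169 ≈ 14.79%


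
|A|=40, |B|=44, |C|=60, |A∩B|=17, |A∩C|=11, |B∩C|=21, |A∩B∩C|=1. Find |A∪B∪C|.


|A∪B∪C| = 40+44+60-17-11-21+1 = 96

|A∪B∪C| = 96


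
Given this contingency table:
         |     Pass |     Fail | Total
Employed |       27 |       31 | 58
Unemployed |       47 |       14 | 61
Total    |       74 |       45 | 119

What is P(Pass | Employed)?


P(Pass | Employed) = 27/(27+31) = 27/58

P(Pass|Employed) = 27/58 ≈ 46.55%


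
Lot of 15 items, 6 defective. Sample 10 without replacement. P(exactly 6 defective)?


Hypergeometric: C(6,6)×C(9,4)/C(15,10)
= 1×126/3003 = 6/143

P(X=6) = 6/143 ≈ 4.20%


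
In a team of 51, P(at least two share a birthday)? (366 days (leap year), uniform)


P(all different) = Π(366-i)/366 for i=0..50
= 0.025839
P(match) = 1 - 0.025839 = 0.974161

P ≈ 0.9742 ≈ 97.42%


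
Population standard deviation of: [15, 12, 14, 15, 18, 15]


Mean = 89/6
  (15-89/6)²=1/36
  (12-89/6)²=289/36
  (14-89/6)²=25/36
  (15-89/6)²=1/36
  (18-89/6)²=361/36
  (15-89/6)²=1/36
Σ(x-μ)² = 113/6
σ² = (113/6)/6 = 113/36

σ = √(113/36) ≈ 1.7717


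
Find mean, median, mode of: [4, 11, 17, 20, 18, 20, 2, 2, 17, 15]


Sorted: [2, 2, 4, 11, 15, 17, 17, 18, 20, 20]
Mean = 126/10 = 63/5
Median = 16
Freq: {4: 1, 11: 1, 17: 2, 20: 2, 18: 1, 2: 2, 15: 1}
Mode: [2, 17, 20]

Mean=63/5, Median=16, Mode=[2, 17, 20]


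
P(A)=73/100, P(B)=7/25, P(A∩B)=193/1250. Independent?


P(A)×P(B) = 511/2500
P(A∩B) = 193/1250
Not equal → NOT independent

No, not independent


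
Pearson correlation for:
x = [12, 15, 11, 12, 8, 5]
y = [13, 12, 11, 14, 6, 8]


n=6, Σx=63, Σy=64, Σxy=713, Σx²=723, Σy²=730
r = (6×713 - 63×64)/√((6×723 - 63²)(6×730 - 64²))
= 246/√(369×284) = 246/√104796 ≈ 246/323.7221 ≈ 0.7599

r ≈ 0.7599


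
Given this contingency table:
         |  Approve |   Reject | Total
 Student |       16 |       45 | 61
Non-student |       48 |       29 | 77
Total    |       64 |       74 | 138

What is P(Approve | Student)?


P(Approve | Student) = 16/(16+45) = 16/61

P(Approve|Student) = 16/61 ≈ 26.23%


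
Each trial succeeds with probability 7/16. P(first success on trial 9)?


Geometric: P(X=9) = (1-p)^(k-1)×p = (9/16)^8×7/16 = 301327047/68719476736

P(X=9) = 301327047/68719476736 ≈ 0.44%


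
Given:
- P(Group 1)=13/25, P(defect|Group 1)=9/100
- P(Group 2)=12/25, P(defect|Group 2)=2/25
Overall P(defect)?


P(B) = Σ P(B|Aᵢ)×P(Aᵢ)
  9/100×13/25 = 117/2500
  2/25×12/25 = 24/625
Sum = 213/2500

P(defect) = 213/2500 ≈ 8.52%


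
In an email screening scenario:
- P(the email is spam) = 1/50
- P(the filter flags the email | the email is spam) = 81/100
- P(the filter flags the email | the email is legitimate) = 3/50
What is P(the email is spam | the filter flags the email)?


Using Bayes' theorem:
P(A|B) = P(B|A)·P(A) / P(B)

P(the filter flags the email) = 81/100 × 1/50 + 3/50 × 49/50
= 81/5000 + 147/2500 = 3/40

P(the email is spam|the filter flags the email) = (81/5000) / (3/40) = 27/125

P(the email is spam|the filter flags the email) = 27/125 ≈ 21.60%


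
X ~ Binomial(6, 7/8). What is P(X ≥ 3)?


P(X ≥ 3) = Σ P(X=i) for i=3..6
P(X=3) = 1715/65536
P(X=4) = 36015/262144
P(X=5) = 50421/131072
P(X=6) = 117649/262144
Sum = 130683/131072

P(X ≥ 3) = 130683/131072 ≈ 99.70%


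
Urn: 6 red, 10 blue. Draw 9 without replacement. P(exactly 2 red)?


Hypergeometric: C(6,2)×C(10,7)/C(16,9)
= 15×120/11440 = 45/286

P(X=2) = 45/286 ≈ 15.73%


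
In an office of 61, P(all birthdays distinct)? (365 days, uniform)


P(all different) = Π(365-i)/365 for i=0..60
= (365/365)×(364/365)×...×(305/365)
= 0.004911

P ≈ 0.0049 ≈ 0.49%


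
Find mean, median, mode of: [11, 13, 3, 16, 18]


Sorted: [3, 11, 13, 16, 18]
Mean = 61/5
Median = 13
Freq: {11: 1, 13: 1, 3: 1, 16: 1, 18: 1}
Mode: No mode

Mean=61/5, Median=13, Mode=No mode


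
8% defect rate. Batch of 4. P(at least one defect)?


P(all good) = (23/25)^4 = 279841/390625
P(≥1 defect) = 110784/390625

P = 110784/390625 ≈ 28.36%


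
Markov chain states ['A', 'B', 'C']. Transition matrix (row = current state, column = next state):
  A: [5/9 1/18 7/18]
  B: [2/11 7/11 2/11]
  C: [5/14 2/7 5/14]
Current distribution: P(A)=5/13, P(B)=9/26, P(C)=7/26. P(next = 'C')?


P(next=C) = Σᵢ P(now=i)×P(i→C)
= 5/13×7/18 + 9/26×2/11 + 7/26×5/14
= 35/234 + 9/143 + 5/52 = 1589/5148

P = 1589/5148 ≈ 0.3087


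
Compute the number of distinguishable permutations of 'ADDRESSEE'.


Letters: 9, freq: {'A': 1, 'D': 2, 'R': 1, 'E': 3, 'S': 2}
9!/(1!×2!×1!×3!×2!) = 362880/24 = 15120

15120


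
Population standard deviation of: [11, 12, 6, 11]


Mean = 40/4 = 10
  (11-10)²=1
  (12-10)²=4
  (6-10)²=16
  (11-10)²=1
Σ(x-μ)² = 22
σ² = 22/4 = 11/2

σ = √(11/2) ≈ 2.3452


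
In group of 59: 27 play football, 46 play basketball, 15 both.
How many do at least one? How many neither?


|A∪B| = 27+46-15 = 58
Neither = 59-58 = 1

At least one: 58; Neither: 1


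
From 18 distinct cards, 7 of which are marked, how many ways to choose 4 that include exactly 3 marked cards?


Choose 3 of the 7 marked cards and 1 of the other 11 cards:
C(7,3)×C(11,1) = 35×11 = 385

385


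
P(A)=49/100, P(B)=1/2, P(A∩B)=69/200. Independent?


P(A)×P(B) = 49/200
P(A∩B) = 69/200
Not equal → NOT independent

No, not independent


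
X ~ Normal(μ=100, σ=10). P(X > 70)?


z = (70-100)/10 = -3.0
P(X > 70) = 1 - P(Z ≤ -3.0) = 1 - 0.0013 = 0.9987

P(X > 70) ≈ 0.9987


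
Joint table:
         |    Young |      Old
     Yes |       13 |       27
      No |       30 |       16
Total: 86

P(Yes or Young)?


P(Yes∨Young) = P(Yes) + P(Young) - P(Yes∧Young)
= (40 + 43 - 13)/86 = 70/86 = 35/43

P = 35/43 ≈ 81.40%


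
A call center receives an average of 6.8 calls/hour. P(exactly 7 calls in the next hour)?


Poisson(λ=6.8): P(X=7) = e^(-λ)×λ^k/k!
= e^(-6.8) × 6.8^7 / 7!
≈ 0.001113775148 × 672298.881843 / 5040 ≈ 0.148569

P(X=7) ≈ 0.148569 ≈ 14.86%


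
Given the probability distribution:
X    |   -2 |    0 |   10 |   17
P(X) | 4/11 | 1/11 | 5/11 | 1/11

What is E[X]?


E[X] = Σ x·P(X=x)
= (-2)×(4/11) + (0)×(1/11) + (10)×(5/11) + (17)×(1/11)
= 59/11

E[X] = 59/11


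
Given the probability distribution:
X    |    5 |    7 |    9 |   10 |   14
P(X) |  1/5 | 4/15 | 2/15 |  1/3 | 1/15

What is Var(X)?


E[X] = 25/3
E[X²] = 1129/15
Var(X) = E[X²] - (E[X])² = 1129/15 - 625/9 = 262/45

Var(X) = 262/45 ≈ 5.8222


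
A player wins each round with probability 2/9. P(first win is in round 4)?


Geometric: P(X=4) = (1-p)^(k-1)×p = (7/9)^3×2/9 = 686/6561

P(X=4) = 686/6561 ≈ 10.46%


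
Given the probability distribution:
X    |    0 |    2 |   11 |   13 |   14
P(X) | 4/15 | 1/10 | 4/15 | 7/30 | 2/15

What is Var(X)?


E[X] = 241/30
E[X²] = 2947/30
Var(X) = E[X²] - (E[X])² = 2947/30 - 58081/900 = 30329/900

Var(X) = 30329/900 ≈ 33.6989


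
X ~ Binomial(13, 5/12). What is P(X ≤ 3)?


P(X ≤ 3) = Σ P(X=i) for i=0..3
P(X=0) = 96889010407/106993205379072
P(X=1) = 899683668065/106993205379072
P(X=2) = 642631191475/17832200896512
P(X=3) = 5049245075875/53496602689536
Sum = 233607030923/1671768834048

P(X ≤ 3) = 233607030923/1671768834048 ≈ 13.97%


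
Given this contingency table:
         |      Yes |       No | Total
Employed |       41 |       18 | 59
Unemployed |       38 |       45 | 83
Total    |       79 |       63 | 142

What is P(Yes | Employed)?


P(Yes | Employed) = 41/(41+18) = 41/59

P(Yes|Employed) = 41/59 ≈ 69.49%


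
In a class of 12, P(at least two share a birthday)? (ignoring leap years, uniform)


P(all different) = Π(365-i)/365 for i=0..11
= 0.832975
P(match) = 1 - 0.832975 = 0.167025

P ≈ 0.1670 ≈ 16.70%


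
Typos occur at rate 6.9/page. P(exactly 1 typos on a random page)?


Poisson(λ=6.9): P(X=1) = e^(-λ)×λ^k/k!
= e^(-6.9) × 6.9^1 / 1!
≈ 0.001007785429 × 6.9 / 1 ≈ 0.006954

P(X=1) ≈ 0.006954 ≈ 0.70%


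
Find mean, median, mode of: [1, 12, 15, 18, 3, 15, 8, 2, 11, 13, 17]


Sorted: [1, 2, 3, 8, 11, 12, 13, 15, 15, 17, 18]
Mean = 115/11
Median = 12
Freq: {1: 1, 12: 1, 15: 2, 18: 1, 3: 1, 8: 1, 2: 1, 11: 1, 13: 1, 17: 1}
Mode: [15]

Mean=115/11, Median=12, Mode=15


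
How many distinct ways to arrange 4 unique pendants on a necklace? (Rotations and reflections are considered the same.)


Free circular arrangements: rotations and reflections both identified.
(n-1)!/2 = 3!/2 = 6/2 = 3

3


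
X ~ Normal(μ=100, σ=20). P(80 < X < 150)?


z₁=(80-100)/20=-1.0, z₂=(150-100)/20=2.5
P = Φ(2.5) - Φ(-1.0) = 0.993790 - 0.158655 = 0.835135 ≈ 0.8351

P(80 < X < 150) ≈ 0.8351


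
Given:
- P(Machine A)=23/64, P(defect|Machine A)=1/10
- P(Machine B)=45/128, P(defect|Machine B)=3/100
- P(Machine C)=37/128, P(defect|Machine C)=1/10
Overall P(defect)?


P(B) = Σ P(B|Aᵢ)×P(Aᵢ)
  1/10×23/64 = 23/640
  3/100×45/128 = 27/2560
  1/10×37/128 = 37/1280
Sum = 193/2560

P(defect) = 193/2560 ≈ 7.54%


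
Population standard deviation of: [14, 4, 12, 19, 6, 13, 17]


Mean = 85/7
  (14-85/7)²=169/49
  (4-85/7)²=3249/49
  (12-85/7)²=1/49
  (19-85/7)²=2304/49
  (6-85/7)²=1849/49
  (13-85/7)²=36/49
  (17-85/7)²=1156/49
Σ(x-μ)² = 1252/7
σ² = (1252/7)/7 = 1252/49

σ = √(1252/49) ≈ 5.0548


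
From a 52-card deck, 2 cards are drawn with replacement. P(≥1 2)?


P(not a 2) = 48/52 = 12/13
P(none in 2 draws) = (12/13)^2 = 144/169
P(≥1 2) = 1 - 144/169 = 25/169

P = 25/169 ≈ 14.79%


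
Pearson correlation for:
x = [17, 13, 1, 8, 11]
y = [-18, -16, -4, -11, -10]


n=5, Σx=50, Σy=-59, Σxy=-716, Σx²=644, Σy²=817
r = (5×(-716) - 50×(-59))/√((5×644 - 50²)(5×817 - (-59)²))
= -630/√(720×604) = -630/√434880 ≈ -630/659.4543 ≈ -0.9553

r ≈ -0.9553


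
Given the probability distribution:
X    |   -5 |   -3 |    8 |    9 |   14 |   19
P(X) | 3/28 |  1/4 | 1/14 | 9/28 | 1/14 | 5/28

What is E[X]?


E[X] = Σ x·P(X=x)
= (-5)×(3/28) + (-3)×(1/4) + (8)×(1/14) + (9)×(9/28) + (14)×(1/14) + (19)×(5/28)
= 46/7

E[X] = 46/7


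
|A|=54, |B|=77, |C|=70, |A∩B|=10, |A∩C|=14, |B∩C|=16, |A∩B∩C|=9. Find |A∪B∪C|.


|A∪B∪C| = 54+77+70-10-14-16+9 = 170

|A∪B∪C| = 170


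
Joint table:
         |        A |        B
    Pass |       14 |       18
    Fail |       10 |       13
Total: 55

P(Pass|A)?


P(Pass|A) = 14/(14+10) = 14/24 = 7/12

P = 7/12 ≈ 58.33%


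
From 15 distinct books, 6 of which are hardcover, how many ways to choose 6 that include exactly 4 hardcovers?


Choose 4 of the 6 hardcovers and 2 of the other 9 books:
C(6,4)×C(9,2) = 15×36 = 540

540


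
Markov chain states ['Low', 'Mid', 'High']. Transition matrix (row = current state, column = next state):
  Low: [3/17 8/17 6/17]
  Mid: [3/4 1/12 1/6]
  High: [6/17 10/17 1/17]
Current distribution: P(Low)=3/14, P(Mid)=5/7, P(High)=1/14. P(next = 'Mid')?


P(next=Mid) = Σᵢ P(now=i)×P(i→Mid)
= 3/14×8/17 + 5/7×1/12 + 1/14×10/17
= 12/119 + 5/84 + 5/119 = 17/84

P = 17/84 ≈ 0.2024
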